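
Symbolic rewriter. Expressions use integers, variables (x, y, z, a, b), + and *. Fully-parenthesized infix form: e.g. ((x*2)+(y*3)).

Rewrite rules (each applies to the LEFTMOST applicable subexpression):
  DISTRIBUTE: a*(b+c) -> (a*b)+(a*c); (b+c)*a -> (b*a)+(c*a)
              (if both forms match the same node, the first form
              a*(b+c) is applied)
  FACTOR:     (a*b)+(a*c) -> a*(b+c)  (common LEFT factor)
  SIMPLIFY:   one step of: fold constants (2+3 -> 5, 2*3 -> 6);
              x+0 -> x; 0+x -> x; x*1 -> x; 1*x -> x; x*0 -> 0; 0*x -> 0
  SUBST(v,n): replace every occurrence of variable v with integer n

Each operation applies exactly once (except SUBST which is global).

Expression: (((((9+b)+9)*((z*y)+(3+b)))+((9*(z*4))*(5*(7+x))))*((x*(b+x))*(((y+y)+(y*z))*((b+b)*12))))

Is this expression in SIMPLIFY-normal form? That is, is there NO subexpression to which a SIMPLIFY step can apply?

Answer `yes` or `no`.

Answer: yes

Derivation:
Expression: (((((9+b)+9)*((z*y)+(3+b)))+((9*(z*4))*(5*(7+x))))*((x*(b+x))*(((y+y)+(y*z))*((b+b)*12))))
Scanning for simplifiable subexpressions (pre-order)...
  at root: (((((9+b)+9)*((z*y)+(3+b)))+((9*(z*4))*(5*(7+x))))*((x*(b+x))*(((y+y)+(y*z))*((b+b)*12)))) (not simplifiable)
  at L: ((((9+b)+9)*((z*y)+(3+b)))+((9*(z*4))*(5*(7+x)))) (not simplifiable)
  at LL: (((9+b)+9)*((z*y)+(3+b))) (not simplifiable)
  at LLL: ((9+b)+9) (not simplifiable)
  at LLLL: (9+b) (not simplifiable)
  at LLR: ((z*y)+(3+b)) (not simplifiable)
  at LLRL: (z*y) (not simplifiable)
  at LLRR: (3+b) (not simplifiable)
  at LR: ((9*(z*4))*(5*(7+x))) (not simplifiable)
  at LRL: (9*(z*4)) (not simplifiable)
  at LRLR: (z*4) (not simplifiable)
  at LRR: (5*(7+x)) (not simplifiable)
  at LRRR: (7+x) (not simplifiable)
  at R: ((x*(b+x))*(((y+y)+(y*z))*((b+b)*12))) (not simplifiable)
  at RL: (x*(b+x)) (not simplifiable)
  at RLR: (b+x) (not simplifiable)
  at RR: (((y+y)+(y*z))*((b+b)*12)) (not simplifiable)
  at RRL: ((y+y)+(y*z)) (not simplifiable)
  at RRLL: (y+y) (not simplifiable)
  at RRLR: (y*z) (not simplifiable)
  at RRR: ((b+b)*12) (not simplifiable)
  at RRRL: (b+b) (not simplifiable)
Result: no simplifiable subexpression found -> normal form.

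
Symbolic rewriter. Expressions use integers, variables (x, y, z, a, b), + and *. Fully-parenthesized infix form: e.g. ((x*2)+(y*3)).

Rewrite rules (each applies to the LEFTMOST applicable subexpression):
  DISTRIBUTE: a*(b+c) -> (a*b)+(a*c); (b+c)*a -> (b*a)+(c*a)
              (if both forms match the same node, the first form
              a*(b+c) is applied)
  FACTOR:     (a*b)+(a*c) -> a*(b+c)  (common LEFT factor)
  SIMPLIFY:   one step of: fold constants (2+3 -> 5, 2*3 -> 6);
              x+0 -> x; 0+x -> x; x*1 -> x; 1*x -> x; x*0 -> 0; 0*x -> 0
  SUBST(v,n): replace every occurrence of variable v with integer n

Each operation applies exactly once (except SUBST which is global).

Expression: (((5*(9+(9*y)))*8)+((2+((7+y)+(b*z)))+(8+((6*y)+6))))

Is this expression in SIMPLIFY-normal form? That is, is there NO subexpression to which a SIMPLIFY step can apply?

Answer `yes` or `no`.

Expression: (((5*(9+(9*y)))*8)+((2+((7+y)+(b*z)))+(8+((6*y)+6))))
Scanning for simplifiable subexpressions (pre-order)...
  at root: (((5*(9+(9*y)))*8)+((2+((7+y)+(b*z)))+(8+((6*y)+6)))) (not simplifiable)
  at L: ((5*(9+(9*y)))*8) (not simplifiable)
  at LL: (5*(9+(9*y))) (not simplifiable)
  at LLR: (9+(9*y)) (not simplifiable)
  at LLRR: (9*y) (not simplifiable)
  at R: ((2+((7+y)+(b*z)))+(8+((6*y)+6))) (not simplifiable)
  at RL: (2+((7+y)+(b*z))) (not simplifiable)
  at RLR: ((7+y)+(b*z)) (not simplifiable)
  at RLRL: (7+y) (not simplifiable)
  at RLRR: (b*z) (not simplifiable)
  at RR: (8+((6*y)+6)) (not simplifiable)
  at RRR: ((6*y)+6) (not simplifiable)
  at RRRL: (6*y) (not simplifiable)
Result: no simplifiable subexpression found -> normal form.

Answer: yes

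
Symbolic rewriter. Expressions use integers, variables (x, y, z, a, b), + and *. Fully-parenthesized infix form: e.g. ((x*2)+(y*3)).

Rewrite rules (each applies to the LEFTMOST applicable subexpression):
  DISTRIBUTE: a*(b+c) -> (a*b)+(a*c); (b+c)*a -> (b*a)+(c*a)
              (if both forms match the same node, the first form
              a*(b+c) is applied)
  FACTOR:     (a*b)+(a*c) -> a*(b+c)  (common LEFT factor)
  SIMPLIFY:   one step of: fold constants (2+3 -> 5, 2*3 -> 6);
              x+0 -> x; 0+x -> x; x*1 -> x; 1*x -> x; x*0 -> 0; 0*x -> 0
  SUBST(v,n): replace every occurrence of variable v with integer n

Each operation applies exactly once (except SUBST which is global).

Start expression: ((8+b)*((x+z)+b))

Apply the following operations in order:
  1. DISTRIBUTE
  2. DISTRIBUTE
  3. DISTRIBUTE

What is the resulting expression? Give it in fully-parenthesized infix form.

Start: ((8+b)*((x+z)+b))
Apply DISTRIBUTE at root (target: ((8+b)*((x+z)+b))): ((8+b)*((x+z)+b)) -> (((8+b)*(x+z))+((8+b)*b))
Apply DISTRIBUTE at L (target: ((8+b)*(x+z))): (((8+b)*(x+z))+((8+b)*b)) -> ((((8+b)*x)+((8+b)*z))+((8+b)*b))
Apply DISTRIBUTE at LL (target: ((8+b)*x)): ((((8+b)*x)+((8+b)*z))+((8+b)*b)) -> ((((8*x)+(b*x))+((8+b)*z))+((8+b)*b))

Answer: ((((8*x)+(b*x))+((8+b)*z))+((8+b)*b))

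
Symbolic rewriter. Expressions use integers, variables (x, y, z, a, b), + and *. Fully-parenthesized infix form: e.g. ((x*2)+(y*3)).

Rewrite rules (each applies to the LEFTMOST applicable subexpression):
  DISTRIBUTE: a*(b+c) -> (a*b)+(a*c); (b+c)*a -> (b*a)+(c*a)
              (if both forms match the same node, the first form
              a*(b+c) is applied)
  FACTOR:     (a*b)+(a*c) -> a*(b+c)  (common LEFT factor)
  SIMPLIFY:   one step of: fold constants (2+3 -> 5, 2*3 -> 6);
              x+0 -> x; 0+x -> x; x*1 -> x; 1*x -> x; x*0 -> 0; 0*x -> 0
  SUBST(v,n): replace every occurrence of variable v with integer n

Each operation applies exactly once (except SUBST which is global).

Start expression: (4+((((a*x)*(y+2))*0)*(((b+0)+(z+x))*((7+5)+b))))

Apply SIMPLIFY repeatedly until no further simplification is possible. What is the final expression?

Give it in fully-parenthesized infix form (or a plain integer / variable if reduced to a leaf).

Answer: 4

Derivation:
Start: (4+((((a*x)*(y+2))*0)*(((b+0)+(z+x))*((7+5)+b))))
Step 1: at RL: (((a*x)*(y+2))*0) -> 0; overall: (4+((((a*x)*(y+2))*0)*(((b+0)+(z+x))*((7+5)+b)))) -> (4+(0*(((b+0)+(z+x))*((7+5)+b))))
Step 2: at R: (0*(((b+0)+(z+x))*((7+5)+b))) -> 0; overall: (4+(0*(((b+0)+(z+x))*((7+5)+b)))) -> (4+0)
Step 3: at root: (4+0) -> 4; overall: (4+0) -> 4
Fixed point: 4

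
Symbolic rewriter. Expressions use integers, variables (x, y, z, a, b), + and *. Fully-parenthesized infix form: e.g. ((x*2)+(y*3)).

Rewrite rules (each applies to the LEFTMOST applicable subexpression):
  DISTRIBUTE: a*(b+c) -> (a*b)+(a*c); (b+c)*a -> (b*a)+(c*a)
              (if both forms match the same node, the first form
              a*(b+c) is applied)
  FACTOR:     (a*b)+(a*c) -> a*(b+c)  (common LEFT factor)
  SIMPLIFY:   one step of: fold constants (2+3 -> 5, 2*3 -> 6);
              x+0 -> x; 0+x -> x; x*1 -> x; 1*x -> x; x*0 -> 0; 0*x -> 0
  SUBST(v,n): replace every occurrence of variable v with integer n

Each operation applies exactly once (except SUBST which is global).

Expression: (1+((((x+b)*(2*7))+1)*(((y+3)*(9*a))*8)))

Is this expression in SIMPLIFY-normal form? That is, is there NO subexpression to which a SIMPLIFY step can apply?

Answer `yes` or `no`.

Expression: (1+((((x+b)*(2*7))+1)*(((y+3)*(9*a))*8)))
Scanning for simplifiable subexpressions (pre-order)...
  at root: (1+((((x+b)*(2*7))+1)*(((y+3)*(9*a))*8))) (not simplifiable)
  at R: ((((x+b)*(2*7))+1)*(((y+3)*(9*a))*8)) (not simplifiable)
  at RL: (((x+b)*(2*7))+1) (not simplifiable)
  at RLL: ((x+b)*(2*7)) (not simplifiable)
  at RLLL: (x+b) (not simplifiable)
  at RLLR: (2*7) (SIMPLIFIABLE)
  at RR: (((y+3)*(9*a))*8) (not simplifiable)
  at RRL: ((y+3)*(9*a)) (not simplifiable)
  at RRLL: (y+3) (not simplifiable)
  at RRLR: (9*a) (not simplifiable)
Found simplifiable subexpr at path RLLR: (2*7)
One SIMPLIFY step would give: (1+((((x+b)*14)+1)*(((y+3)*(9*a))*8)))
-> NOT in normal form.

Answer: no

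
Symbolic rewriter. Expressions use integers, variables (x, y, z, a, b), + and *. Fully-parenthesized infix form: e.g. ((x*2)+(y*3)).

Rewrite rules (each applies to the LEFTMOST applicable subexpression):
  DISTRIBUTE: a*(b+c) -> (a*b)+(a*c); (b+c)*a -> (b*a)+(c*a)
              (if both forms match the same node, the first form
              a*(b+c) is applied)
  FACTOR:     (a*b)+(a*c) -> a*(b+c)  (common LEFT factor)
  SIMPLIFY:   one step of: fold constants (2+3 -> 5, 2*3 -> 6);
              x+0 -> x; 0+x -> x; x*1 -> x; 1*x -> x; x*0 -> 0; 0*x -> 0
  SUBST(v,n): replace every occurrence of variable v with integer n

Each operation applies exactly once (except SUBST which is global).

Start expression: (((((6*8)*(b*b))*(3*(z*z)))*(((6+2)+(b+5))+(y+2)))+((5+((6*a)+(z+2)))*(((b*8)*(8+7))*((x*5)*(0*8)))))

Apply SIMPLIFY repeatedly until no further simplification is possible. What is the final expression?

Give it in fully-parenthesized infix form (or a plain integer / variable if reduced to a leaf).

Answer: (((48*(b*b))*(3*(z*z)))*((8+(b+5))+(y+2)))

Derivation:
Start: (((((6*8)*(b*b))*(3*(z*z)))*(((6+2)+(b+5))+(y+2)))+((5+((6*a)+(z+2)))*(((b*8)*(8+7))*((x*5)*(0*8)))))
Step 1: at LLLL: (6*8) -> 48; overall: (((((6*8)*(b*b))*(3*(z*z)))*(((6+2)+(b+5))+(y+2)))+((5+((6*a)+(z+2)))*(((b*8)*(8+7))*((x*5)*(0*8))))) -> ((((48*(b*b))*(3*(z*z)))*(((6+2)+(b+5))+(y+2)))+((5+((6*a)+(z+2)))*(((b*8)*(8+7))*((x*5)*(0*8)))))
Step 2: at LRLL: (6+2) -> 8; overall: ((((48*(b*b))*(3*(z*z)))*(((6+2)+(b+5))+(y+2)))+((5+((6*a)+(z+2)))*(((b*8)*(8+7))*((x*5)*(0*8))))) -> ((((48*(b*b))*(3*(z*z)))*((8+(b+5))+(y+2)))+((5+((6*a)+(z+2)))*(((b*8)*(8+7))*((x*5)*(0*8)))))
Step 3: at RRLR: (8+7) -> 15; overall: ((((48*(b*b))*(3*(z*z)))*((8+(b+5))+(y+2)))+((5+((6*a)+(z+2)))*(((b*8)*(8+7))*((x*5)*(0*8))))) -> ((((48*(b*b))*(3*(z*z)))*((8+(b+5))+(y+2)))+((5+((6*a)+(z+2)))*(((b*8)*15)*((x*5)*(0*8)))))
Step 4: at RRRR: (0*8) -> 0; overall: ((((48*(b*b))*(3*(z*z)))*((8+(b+5))+(y+2)))+((5+((6*a)+(z+2)))*(((b*8)*15)*((x*5)*(0*8))))) -> ((((48*(b*b))*(3*(z*z)))*((8+(b+5))+(y+2)))+((5+((6*a)+(z+2)))*(((b*8)*15)*((x*5)*0))))
Step 5: at RRR: ((x*5)*0) -> 0; overall: ((((48*(b*b))*(3*(z*z)))*((8+(b+5))+(y+2)))+((5+((6*a)+(z+2)))*(((b*8)*15)*((x*5)*0)))) -> ((((48*(b*b))*(3*(z*z)))*((8+(b+5))+(y+2)))+((5+((6*a)+(z+2)))*(((b*8)*15)*0)))
Step 6: at RR: (((b*8)*15)*0) -> 0; overall: ((((48*(b*b))*(3*(z*z)))*((8+(b+5))+(y+2)))+((5+((6*a)+(z+2)))*(((b*8)*15)*0))) -> ((((48*(b*b))*(3*(z*z)))*((8+(b+5))+(y+2)))+((5+((6*a)+(z+2)))*0))
Step 7: at R: ((5+((6*a)+(z+2)))*0) -> 0; overall: ((((48*(b*b))*(3*(z*z)))*((8+(b+5))+(y+2)))+((5+((6*a)+(z+2)))*0)) -> ((((48*(b*b))*(3*(z*z)))*((8+(b+5))+(y+2)))+0)
Step 8: at root: ((((48*(b*b))*(3*(z*z)))*((8+(b+5))+(y+2)))+0) -> (((48*(b*b))*(3*(z*z)))*((8+(b+5))+(y+2))); overall: ((((48*(b*b))*(3*(z*z)))*((8+(b+5))+(y+2)))+0) -> (((48*(b*b))*(3*(z*z)))*((8+(b+5))+(y+2)))
Fixed point: (((48*(b*b))*(3*(z*z)))*((8+(b+5))+(y+2)))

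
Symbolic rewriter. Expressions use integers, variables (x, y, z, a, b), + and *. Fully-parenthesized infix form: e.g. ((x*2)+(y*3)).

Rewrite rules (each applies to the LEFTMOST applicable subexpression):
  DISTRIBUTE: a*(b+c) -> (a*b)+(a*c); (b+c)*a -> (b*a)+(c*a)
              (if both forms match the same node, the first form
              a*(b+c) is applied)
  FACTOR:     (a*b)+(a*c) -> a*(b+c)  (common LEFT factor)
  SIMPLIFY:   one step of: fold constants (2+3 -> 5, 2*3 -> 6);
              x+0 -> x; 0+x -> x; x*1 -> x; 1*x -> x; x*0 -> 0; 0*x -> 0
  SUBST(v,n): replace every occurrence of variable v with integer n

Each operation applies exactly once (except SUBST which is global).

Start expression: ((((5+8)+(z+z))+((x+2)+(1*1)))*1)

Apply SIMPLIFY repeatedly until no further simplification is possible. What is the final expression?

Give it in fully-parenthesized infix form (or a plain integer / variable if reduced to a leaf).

Answer: ((13+(z+z))+((x+2)+1))

Derivation:
Start: ((((5+8)+(z+z))+((x+2)+(1*1)))*1)
Step 1: at root: ((((5+8)+(z+z))+((x+2)+(1*1)))*1) -> (((5+8)+(z+z))+((x+2)+(1*1))); overall: ((((5+8)+(z+z))+((x+2)+(1*1)))*1) -> (((5+8)+(z+z))+((x+2)+(1*1)))
Step 2: at LL: (5+8) -> 13; overall: (((5+8)+(z+z))+((x+2)+(1*1))) -> ((13+(z+z))+((x+2)+(1*1)))
Step 3: at RR: (1*1) -> 1; overall: ((13+(z+z))+((x+2)+(1*1))) -> ((13+(z+z))+((x+2)+1))
Fixed point: ((13+(z+z))+((x+2)+1))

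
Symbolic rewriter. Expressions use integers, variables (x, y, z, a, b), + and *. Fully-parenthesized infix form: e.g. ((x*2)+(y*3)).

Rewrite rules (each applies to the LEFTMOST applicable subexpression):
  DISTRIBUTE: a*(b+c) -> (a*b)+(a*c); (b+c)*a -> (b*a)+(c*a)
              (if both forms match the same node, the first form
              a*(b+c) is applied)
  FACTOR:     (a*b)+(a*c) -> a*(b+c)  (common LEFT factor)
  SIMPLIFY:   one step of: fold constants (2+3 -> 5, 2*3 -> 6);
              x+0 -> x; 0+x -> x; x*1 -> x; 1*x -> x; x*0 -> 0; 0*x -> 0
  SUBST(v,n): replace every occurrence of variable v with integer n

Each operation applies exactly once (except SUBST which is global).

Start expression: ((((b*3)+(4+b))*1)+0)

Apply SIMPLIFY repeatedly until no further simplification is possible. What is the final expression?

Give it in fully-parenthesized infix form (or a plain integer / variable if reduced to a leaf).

Start: ((((b*3)+(4+b))*1)+0)
Step 1: at root: ((((b*3)+(4+b))*1)+0) -> (((b*3)+(4+b))*1); overall: ((((b*3)+(4+b))*1)+0) -> (((b*3)+(4+b))*1)
Step 2: at root: (((b*3)+(4+b))*1) -> ((b*3)+(4+b)); overall: (((b*3)+(4+b))*1) -> ((b*3)+(4+b))
Fixed point: ((b*3)+(4+b))

Answer: ((b*3)+(4+b))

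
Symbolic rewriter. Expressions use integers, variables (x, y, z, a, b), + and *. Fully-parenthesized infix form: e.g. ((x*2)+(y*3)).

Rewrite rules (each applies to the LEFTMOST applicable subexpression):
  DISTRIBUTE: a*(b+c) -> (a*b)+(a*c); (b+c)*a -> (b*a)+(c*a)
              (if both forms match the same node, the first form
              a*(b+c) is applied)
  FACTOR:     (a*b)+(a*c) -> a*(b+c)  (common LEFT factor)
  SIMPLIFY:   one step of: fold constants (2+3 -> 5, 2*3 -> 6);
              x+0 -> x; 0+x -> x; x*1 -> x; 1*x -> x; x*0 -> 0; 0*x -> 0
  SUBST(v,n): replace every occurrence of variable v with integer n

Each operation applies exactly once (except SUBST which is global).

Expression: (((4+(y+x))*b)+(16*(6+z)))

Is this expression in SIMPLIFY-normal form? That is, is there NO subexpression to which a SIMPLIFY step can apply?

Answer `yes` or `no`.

Expression: (((4+(y+x))*b)+(16*(6+z)))
Scanning for simplifiable subexpressions (pre-order)...
  at root: (((4+(y+x))*b)+(16*(6+z))) (not simplifiable)
  at L: ((4+(y+x))*b) (not simplifiable)
  at LL: (4+(y+x)) (not simplifiable)
  at LLR: (y+x) (not simplifiable)
  at R: (16*(6+z)) (not simplifiable)
  at RR: (6+z) (not simplifiable)
Result: no simplifiable subexpression found -> normal form.

Answer: yes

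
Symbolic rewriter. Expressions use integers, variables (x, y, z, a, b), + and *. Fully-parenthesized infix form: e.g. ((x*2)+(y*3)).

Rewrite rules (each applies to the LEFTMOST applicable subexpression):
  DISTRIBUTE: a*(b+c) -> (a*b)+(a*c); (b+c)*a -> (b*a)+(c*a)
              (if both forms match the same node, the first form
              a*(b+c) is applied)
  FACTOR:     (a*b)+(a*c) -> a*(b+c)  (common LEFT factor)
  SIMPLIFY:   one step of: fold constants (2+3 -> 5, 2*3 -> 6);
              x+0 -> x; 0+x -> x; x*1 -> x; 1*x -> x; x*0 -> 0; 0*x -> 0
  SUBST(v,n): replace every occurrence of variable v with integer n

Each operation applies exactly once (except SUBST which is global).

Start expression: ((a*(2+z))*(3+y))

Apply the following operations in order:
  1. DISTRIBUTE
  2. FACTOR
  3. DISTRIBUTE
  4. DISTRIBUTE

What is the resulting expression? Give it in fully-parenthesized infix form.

Start: ((a*(2+z))*(3+y))
Apply DISTRIBUTE at root (target: ((a*(2+z))*(3+y))): ((a*(2+z))*(3+y)) -> (((a*(2+z))*3)+((a*(2+z))*y))
Apply FACTOR at root (target: (((a*(2+z))*3)+((a*(2+z))*y))): (((a*(2+z))*3)+((a*(2+z))*y)) -> ((a*(2+z))*(3+y))
Apply DISTRIBUTE at root (target: ((a*(2+z))*(3+y))): ((a*(2+z))*(3+y)) -> (((a*(2+z))*3)+((a*(2+z))*y))
Apply DISTRIBUTE at LL (target: (a*(2+z))): (((a*(2+z))*3)+((a*(2+z))*y)) -> ((((a*2)+(a*z))*3)+((a*(2+z))*y))

Answer: ((((a*2)+(a*z))*3)+((a*(2+z))*y))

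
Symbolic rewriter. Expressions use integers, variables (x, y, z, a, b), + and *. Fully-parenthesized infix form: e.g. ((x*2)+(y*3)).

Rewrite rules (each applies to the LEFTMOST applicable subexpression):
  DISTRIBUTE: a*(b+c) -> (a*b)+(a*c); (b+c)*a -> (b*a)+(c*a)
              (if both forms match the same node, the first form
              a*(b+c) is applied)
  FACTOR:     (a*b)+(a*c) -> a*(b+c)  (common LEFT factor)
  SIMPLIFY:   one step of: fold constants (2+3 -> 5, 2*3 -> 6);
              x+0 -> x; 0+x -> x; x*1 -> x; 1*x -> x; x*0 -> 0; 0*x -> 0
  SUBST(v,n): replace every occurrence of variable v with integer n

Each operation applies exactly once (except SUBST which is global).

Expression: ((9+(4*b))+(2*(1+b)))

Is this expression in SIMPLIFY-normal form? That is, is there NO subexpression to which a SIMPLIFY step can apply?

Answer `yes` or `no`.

Answer: yes

Derivation:
Expression: ((9+(4*b))+(2*(1+b)))
Scanning for simplifiable subexpressions (pre-order)...
  at root: ((9+(4*b))+(2*(1+b))) (not simplifiable)
  at L: (9+(4*b)) (not simplifiable)
  at LR: (4*b) (not simplifiable)
  at R: (2*(1+b)) (not simplifiable)
  at RR: (1+b) (not simplifiable)
Result: no simplifiable subexpression found -> normal form.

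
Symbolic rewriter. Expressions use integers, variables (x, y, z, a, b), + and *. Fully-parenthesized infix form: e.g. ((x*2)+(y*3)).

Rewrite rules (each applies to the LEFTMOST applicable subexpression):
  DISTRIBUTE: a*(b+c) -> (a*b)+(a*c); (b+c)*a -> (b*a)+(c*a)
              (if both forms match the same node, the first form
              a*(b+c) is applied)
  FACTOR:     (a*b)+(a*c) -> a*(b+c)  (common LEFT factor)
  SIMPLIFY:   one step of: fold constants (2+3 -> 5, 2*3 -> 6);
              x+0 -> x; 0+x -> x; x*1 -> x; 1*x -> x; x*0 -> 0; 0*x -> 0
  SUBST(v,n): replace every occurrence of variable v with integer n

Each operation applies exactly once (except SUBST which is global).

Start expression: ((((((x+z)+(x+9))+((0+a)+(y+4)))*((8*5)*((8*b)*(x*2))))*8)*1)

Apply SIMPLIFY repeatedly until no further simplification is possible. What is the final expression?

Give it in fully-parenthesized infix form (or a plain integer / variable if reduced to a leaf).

Start: ((((((x+z)+(x+9))+((0+a)+(y+4)))*((8*5)*((8*b)*(x*2))))*8)*1)
Step 1: at root: ((((((x+z)+(x+9))+((0+a)+(y+4)))*((8*5)*((8*b)*(x*2))))*8)*1) -> (((((x+z)+(x+9))+((0+a)+(y+4)))*((8*5)*((8*b)*(x*2))))*8); overall: ((((((x+z)+(x+9))+((0+a)+(y+4)))*((8*5)*((8*b)*(x*2))))*8)*1) -> (((((x+z)+(x+9))+((0+a)+(y+4)))*((8*5)*((8*b)*(x*2))))*8)
Step 2: at LLRL: (0+a) -> a; overall: (((((x+z)+(x+9))+((0+a)+(y+4)))*((8*5)*((8*b)*(x*2))))*8) -> (((((x+z)+(x+9))+(a+(y+4)))*((8*5)*((8*b)*(x*2))))*8)
Step 3: at LRL: (8*5) -> 40; overall: (((((x+z)+(x+9))+(a+(y+4)))*((8*5)*((8*b)*(x*2))))*8) -> (((((x+z)+(x+9))+(a+(y+4)))*(40*((8*b)*(x*2))))*8)
Fixed point: (((((x+z)+(x+9))+(a+(y+4)))*(40*((8*b)*(x*2))))*8)

Answer: (((((x+z)+(x+9))+(a+(y+4)))*(40*((8*b)*(x*2))))*8)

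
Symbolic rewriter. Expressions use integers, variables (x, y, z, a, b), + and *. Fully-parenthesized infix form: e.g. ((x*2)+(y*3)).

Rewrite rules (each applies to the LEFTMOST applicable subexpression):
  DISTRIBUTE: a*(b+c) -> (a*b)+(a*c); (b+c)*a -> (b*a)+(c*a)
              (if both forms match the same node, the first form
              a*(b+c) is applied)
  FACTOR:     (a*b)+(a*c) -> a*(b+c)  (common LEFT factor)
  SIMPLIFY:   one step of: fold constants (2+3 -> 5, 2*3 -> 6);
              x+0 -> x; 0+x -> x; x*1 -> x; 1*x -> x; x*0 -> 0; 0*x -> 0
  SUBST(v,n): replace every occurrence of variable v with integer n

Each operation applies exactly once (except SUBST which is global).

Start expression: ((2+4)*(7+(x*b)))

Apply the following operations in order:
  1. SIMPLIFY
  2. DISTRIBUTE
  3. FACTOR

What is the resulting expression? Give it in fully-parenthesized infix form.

Answer: (6*(7+(x*b)))

Derivation:
Start: ((2+4)*(7+(x*b)))
Apply SIMPLIFY at L (target: (2+4)): ((2+4)*(7+(x*b))) -> (6*(7+(x*b)))
Apply DISTRIBUTE at root (target: (6*(7+(x*b)))): (6*(7+(x*b))) -> ((6*7)+(6*(x*b)))
Apply FACTOR at root (target: ((6*7)+(6*(x*b)))): ((6*7)+(6*(x*b))) -> (6*(7+(x*b)))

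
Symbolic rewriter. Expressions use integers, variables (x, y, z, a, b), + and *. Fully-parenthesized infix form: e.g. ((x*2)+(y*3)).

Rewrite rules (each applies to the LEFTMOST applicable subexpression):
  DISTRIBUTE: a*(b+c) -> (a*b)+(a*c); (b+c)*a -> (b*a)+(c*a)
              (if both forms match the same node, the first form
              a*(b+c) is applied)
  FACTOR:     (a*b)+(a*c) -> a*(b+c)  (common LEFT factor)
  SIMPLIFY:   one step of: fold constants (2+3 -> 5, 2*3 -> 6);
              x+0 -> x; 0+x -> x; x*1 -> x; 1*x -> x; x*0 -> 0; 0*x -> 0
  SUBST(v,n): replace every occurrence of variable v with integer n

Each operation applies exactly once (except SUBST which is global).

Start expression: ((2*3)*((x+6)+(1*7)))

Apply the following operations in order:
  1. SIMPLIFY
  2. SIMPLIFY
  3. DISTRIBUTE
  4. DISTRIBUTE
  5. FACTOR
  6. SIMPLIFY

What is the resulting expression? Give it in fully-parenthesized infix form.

Start: ((2*3)*((x+6)+(1*7)))
Apply SIMPLIFY at L (target: (2*3)): ((2*3)*((x+6)+(1*7))) -> (6*((x+6)+(1*7)))
Apply SIMPLIFY at RR (target: (1*7)): (6*((x+6)+(1*7))) -> (6*((x+6)+7))
Apply DISTRIBUTE at root (target: (6*((x+6)+7))): (6*((x+6)+7)) -> ((6*(x+6))+(6*7))
Apply DISTRIBUTE at L (target: (6*(x+6))): ((6*(x+6))+(6*7)) -> (((6*x)+(6*6))+(6*7))
Apply FACTOR at L (target: ((6*x)+(6*6))): (((6*x)+(6*6))+(6*7)) -> ((6*(x+6))+(6*7))
Apply SIMPLIFY at R (target: (6*7)): ((6*(x+6))+(6*7)) -> ((6*(x+6))+42)

Answer: ((6*(x+6))+42)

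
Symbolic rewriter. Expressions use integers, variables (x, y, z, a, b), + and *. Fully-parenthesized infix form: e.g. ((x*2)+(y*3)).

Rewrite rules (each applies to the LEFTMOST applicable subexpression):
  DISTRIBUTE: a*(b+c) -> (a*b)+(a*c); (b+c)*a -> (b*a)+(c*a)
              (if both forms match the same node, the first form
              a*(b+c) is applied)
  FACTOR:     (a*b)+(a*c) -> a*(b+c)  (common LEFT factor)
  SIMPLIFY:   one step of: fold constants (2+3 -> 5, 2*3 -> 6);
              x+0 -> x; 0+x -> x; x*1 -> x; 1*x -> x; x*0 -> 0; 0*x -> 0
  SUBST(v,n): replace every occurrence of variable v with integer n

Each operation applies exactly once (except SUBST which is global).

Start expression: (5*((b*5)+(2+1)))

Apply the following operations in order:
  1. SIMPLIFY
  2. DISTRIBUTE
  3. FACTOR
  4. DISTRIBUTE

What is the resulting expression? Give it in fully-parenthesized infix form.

Answer: ((5*(b*5))+(5*3))

Derivation:
Start: (5*((b*5)+(2+1)))
Apply SIMPLIFY at RR (target: (2+1)): (5*((b*5)+(2+1))) -> (5*((b*5)+3))
Apply DISTRIBUTE at root (target: (5*((b*5)+3))): (5*((b*5)+3)) -> ((5*(b*5))+(5*3))
Apply FACTOR at root (target: ((5*(b*5))+(5*3))): ((5*(b*5))+(5*3)) -> (5*((b*5)+3))
Apply DISTRIBUTE at root (target: (5*((b*5)+3))): (5*((b*5)+3)) -> ((5*(b*5))+(5*3))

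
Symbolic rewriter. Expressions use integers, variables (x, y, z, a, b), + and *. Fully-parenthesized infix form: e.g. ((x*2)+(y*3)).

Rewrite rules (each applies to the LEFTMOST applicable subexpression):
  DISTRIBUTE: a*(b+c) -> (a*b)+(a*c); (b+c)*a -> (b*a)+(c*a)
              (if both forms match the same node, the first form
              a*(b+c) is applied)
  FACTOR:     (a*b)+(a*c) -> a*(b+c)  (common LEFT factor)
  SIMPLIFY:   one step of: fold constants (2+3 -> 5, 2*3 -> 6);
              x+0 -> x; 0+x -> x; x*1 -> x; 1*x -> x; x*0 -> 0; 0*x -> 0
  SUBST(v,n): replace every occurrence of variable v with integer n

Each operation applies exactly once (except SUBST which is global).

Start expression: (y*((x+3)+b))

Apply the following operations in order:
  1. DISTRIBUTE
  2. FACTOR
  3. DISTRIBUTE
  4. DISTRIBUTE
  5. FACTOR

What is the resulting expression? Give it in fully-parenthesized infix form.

Answer: ((y*(x+3))+(y*b))

Derivation:
Start: (y*((x+3)+b))
Apply DISTRIBUTE at root (target: (y*((x+3)+b))): (y*((x+3)+b)) -> ((y*(x+3))+(y*b))
Apply FACTOR at root (target: ((y*(x+3))+(y*b))): ((y*(x+3))+(y*b)) -> (y*((x+3)+b))
Apply DISTRIBUTE at root (target: (y*((x+3)+b))): (y*((x+3)+b)) -> ((y*(x+3))+(y*b))
Apply DISTRIBUTE at L (target: (y*(x+3))): ((y*(x+3))+(y*b)) -> (((y*x)+(y*3))+(y*b))
Apply FACTOR at L (target: ((y*x)+(y*3))): (((y*x)+(y*3))+(y*b)) -> ((y*(x+3))+(y*b))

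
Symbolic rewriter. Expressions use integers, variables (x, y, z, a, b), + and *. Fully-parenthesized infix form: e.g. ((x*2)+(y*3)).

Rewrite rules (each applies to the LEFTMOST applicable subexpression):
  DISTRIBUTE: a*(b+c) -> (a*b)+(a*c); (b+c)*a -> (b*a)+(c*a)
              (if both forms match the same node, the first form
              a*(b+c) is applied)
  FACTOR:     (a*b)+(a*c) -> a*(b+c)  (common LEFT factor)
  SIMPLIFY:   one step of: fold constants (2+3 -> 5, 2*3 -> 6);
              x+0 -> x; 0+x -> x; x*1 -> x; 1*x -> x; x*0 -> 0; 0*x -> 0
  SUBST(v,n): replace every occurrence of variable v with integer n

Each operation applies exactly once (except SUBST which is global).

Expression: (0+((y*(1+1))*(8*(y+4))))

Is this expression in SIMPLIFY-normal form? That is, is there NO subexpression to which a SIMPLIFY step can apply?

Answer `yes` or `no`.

Answer: no

Derivation:
Expression: (0+((y*(1+1))*(8*(y+4))))
Scanning for simplifiable subexpressions (pre-order)...
  at root: (0+((y*(1+1))*(8*(y+4)))) (SIMPLIFIABLE)
  at R: ((y*(1+1))*(8*(y+4))) (not simplifiable)
  at RL: (y*(1+1)) (not simplifiable)
  at RLR: (1+1) (SIMPLIFIABLE)
  at RR: (8*(y+4)) (not simplifiable)
  at RRR: (y+4) (not simplifiable)
Found simplifiable subexpr at path root: (0+((y*(1+1))*(8*(y+4))))
One SIMPLIFY step would give: ((y*(1+1))*(8*(y+4)))
-> NOT in normal form.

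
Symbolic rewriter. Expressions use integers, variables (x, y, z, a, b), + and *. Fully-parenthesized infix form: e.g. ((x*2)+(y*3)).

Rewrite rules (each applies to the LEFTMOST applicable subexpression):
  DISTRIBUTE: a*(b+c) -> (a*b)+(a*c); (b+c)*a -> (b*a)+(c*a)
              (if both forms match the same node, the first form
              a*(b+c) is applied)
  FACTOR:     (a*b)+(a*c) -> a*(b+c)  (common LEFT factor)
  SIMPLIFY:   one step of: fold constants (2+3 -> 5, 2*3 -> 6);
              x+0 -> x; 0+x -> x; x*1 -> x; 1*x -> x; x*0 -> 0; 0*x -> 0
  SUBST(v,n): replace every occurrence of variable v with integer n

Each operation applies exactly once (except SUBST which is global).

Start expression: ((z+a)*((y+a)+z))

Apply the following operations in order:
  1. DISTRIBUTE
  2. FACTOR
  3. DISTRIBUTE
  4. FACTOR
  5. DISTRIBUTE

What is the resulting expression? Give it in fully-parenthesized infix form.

Answer: (((z+a)*(y+a))+((z+a)*z))

Derivation:
Start: ((z+a)*((y+a)+z))
Apply DISTRIBUTE at root (target: ((z+a)*((y+a)+z))): ((z+a)*((y+a)+z)) -> (((z+a)*(y+a))+((z+a)*z))
Apply FACTOR at root (target: (((z+a)*(y+a))+((z+a)*z))): (((z+a)*(y+a))+((z+a)*z)) -> ((z+a)*((y+a)+z))
Apply DISTRIBUTE at root (target: ((z+a)*((y+a)+z))): ((z+a)*((y+a)+z)) -> (((z+a)*(y+a))+((z+a)*z))
Apply FACTOR at root (target: (((z+a)*(y+a))+((z+a)*z))): (((z+a)*(y+a))+((z+a)*z)) -> ((z+a)*((y+a)+z))
Apply DISTRIBUTE at root (target: ((z+a)*((y+a)+z))): ((z+a)*((y+a)+z)) -> (((z+a)*(y+a))+((z+a)*z))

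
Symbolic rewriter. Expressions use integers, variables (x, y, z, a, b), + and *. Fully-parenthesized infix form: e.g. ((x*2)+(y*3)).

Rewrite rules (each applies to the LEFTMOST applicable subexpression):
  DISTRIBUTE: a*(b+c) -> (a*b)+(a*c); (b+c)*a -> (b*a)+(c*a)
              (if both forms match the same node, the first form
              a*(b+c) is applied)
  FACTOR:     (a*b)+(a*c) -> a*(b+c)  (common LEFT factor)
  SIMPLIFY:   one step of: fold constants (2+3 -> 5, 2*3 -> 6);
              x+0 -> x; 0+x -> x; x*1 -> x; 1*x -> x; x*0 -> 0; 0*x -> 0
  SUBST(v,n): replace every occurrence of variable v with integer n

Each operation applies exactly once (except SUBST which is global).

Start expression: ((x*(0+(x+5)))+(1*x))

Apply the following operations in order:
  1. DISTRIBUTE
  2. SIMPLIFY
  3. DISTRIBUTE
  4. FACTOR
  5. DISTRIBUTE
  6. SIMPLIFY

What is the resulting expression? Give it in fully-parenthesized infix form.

Answer: (((x*x)+(x*5))+(1*x))

Derivation:
Start: ((x*(0+(x+5)))+(1*x))
Apply DISTRIBUTE at L (target: (x*(0+(x+5)))): ((x*(0+(x+5)))+(1*x)) -> (((x*0)+(x*(x+5)))+(1*x))
Apply SIMPLIFY at LL (target: (x*0)): (((x*0)+(x*(x+5)))+(1*x)) -> ((0+(x*(x+5)))+(1*x))
Apply DISTRIBUTE at LR (target: (x*(x+5))): ((0+(x*(x+5)))+(1*x)) -> ((0+((x*x)+(x*5)))+(1*x))
Apply FACTOR at LR (target: ((x*x)+(x*5))): ((0+((x*x)+(x*5)))+(1*x)) -> ((0+(x*(x+5)))+(1*x))
Apply DISTRIBUTE at LR (target: (x*(x+5))): ((0+(x*(x+5)))+(1*x)) -> ((0+((x*x)+(x*5)))+(1*x))
Apply SIMPLIFY at L (target: (0+((x*x)+(x*5)))): ((0+((x*x)+(x*5)))+(1*x)) -> (((x*x)+(x*5))+(1*x))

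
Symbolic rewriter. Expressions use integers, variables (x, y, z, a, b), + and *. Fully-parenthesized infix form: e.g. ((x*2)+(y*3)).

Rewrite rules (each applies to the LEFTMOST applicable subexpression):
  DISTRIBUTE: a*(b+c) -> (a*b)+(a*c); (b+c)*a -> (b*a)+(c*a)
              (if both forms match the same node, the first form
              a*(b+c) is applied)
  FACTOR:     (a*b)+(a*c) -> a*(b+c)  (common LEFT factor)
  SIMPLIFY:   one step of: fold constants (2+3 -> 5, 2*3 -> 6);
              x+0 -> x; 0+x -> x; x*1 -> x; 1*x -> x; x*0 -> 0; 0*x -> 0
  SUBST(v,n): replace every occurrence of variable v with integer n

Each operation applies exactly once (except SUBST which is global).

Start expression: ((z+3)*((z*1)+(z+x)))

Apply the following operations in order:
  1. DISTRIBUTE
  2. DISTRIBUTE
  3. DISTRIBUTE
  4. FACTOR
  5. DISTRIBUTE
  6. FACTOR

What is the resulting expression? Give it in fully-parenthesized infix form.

Answer: (((z*(z*1))+(3*(z*1)))+((z+3)*(z+x)))

Derivation:
Start: ((z+3)*((z*1)+(z+x)))
Apply DISTRIBUTE at root (target: ((z+3)*((z*1)+(z+x)))): ((z+3)*((z*1)+(z+x))) -> (((z+3)*(z*1))+((z+3)*(z+x)))
Apply DISTRIBUTE at L (target: ((z+3)*(z*1))): (((z+3)*(z*1))+((z+3)*(z+x))) -> (((z*(z*1))+(3*(z*1)))+((z+3)*(z+x)))
Apply DISTRIBUTE at R (target: ((z+3)*(z+x))): (((z*(z*1))+(3*(z*1)))+((z+3)*(z+x))) -> (((z*(z*1))+(3*(z*1)))+(((z+3)*z)+((z+3)*x)))
Apply FACTOR at R (target: (((z+3)*z)+((z+3)*x))): (((z*(z*1))+(3*(z*1)))+(((z+3)*z)+((z+3)*x))) -> (((z*(z*1))+(3*(z*1)))+((z+3)*(z+x)))
Apply DISTRIBUTE at R (target: ((z+3)*(z+x))): (((z*(z*1))+(3*(z*1)))+((z+3)*(z+x))) -> (((z*(z*1))+(3*(z*1)))+(((z+3)*z)+((z+3)*x)))
Apply FACTOR at R (target: (((z+3)*z)+((z+3)*x))): (((z*(z*1))+(3*(z*1)))+(((z+3)*z)+((z+3)*x))) -> (((z*(z*1))+(3*(z*1)))+((z+3)*(z+x)))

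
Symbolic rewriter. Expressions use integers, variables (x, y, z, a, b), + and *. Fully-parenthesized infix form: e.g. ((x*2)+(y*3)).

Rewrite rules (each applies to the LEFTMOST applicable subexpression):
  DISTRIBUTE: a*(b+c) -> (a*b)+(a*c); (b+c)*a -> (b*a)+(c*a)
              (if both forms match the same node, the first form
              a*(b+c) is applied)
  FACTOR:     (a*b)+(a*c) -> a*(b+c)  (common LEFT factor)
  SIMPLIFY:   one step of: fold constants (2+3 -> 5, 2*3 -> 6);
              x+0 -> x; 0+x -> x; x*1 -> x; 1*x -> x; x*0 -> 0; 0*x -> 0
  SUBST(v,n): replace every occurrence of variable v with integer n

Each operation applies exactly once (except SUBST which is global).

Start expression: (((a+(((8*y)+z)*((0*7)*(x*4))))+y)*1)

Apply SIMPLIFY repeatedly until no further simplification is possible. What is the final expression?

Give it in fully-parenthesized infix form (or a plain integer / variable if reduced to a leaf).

Answer: (a+y)

Derivation:
Start: (((a+(((8*y)+z)*((0*7)*(x*4))))+y)*1)
Step 1: at root: (((a+(((8*y)+z)*((0*7)*(x*4))))+y)*1) -> ((a+(((8*y)+z)*((0*7)*(x*4))))+y); overall: (((a+(((8*y)+z)*((0*7)*(x*4))))+y)*1) -> ((a+(((8*y)+z)*((0*7)*(x*4))))+y)
Step 2: at LRRL: (0*7) -> 0; overall: ((a+(((8*y)+z)*((0*7)*(x*4))))+y) -> ((a+(((8*y)+z)*(0*(x*4))))+y)
Step 3: at LRR: (0*(x*4)) -> 0; overall: ((a+(((8*y)+z)*(0*(x*4))))+y) -> ((a+(((8*y)+z)*0))+y)
Step 4: at LR: (((8*y)+z)*0) -> 0; overall: ((a+(((8*y)+z)*0))+y) -> ((a+0)+y)
Step 5: at L: (a+0) -> a; overall: ((a+0)+y) -> (a+y)
Fixed point: (a+y)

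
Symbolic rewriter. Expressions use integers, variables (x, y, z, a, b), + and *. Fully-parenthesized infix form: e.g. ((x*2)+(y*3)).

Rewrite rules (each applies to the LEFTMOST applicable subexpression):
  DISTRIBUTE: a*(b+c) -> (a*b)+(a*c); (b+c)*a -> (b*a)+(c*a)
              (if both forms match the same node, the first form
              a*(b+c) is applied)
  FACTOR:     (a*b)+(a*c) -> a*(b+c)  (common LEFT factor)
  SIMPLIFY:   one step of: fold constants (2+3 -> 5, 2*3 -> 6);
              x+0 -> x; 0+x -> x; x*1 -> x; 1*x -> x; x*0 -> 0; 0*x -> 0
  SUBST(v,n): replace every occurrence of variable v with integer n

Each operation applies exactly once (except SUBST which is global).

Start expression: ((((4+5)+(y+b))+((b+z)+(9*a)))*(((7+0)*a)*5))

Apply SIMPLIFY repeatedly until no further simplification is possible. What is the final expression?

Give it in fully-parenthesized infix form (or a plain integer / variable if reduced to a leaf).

Answer: (((9+(y+b))+((b+z)+(9*a)))*((7*a)*5))

Derivation:
Start: ((((4+5)+(y+b))+((b+z)+(9*a)))*(((7+0)*a)*5))
Step 1: at LLL: (4+5) -> 9; overall: ((((4+5)+(y+b))+((b+z)+(9*a)))*(((7+0)*a)*5)) -> (((9+(y+b))+((b+z)+(9*a)))*(((7+0)*a)*5))
Step 2: at RLL: (7+0) -> 7; overall: (((9+(y+b))+((b+z)+(9*a)))*(((7+0)*a)*5)) -> (((9+(y+b))+((b+z)+(9*a)))*((7*a)*5))
Fixed point: (((9+(y+b))+((b+z)+(9*a)))*((7*a)*5))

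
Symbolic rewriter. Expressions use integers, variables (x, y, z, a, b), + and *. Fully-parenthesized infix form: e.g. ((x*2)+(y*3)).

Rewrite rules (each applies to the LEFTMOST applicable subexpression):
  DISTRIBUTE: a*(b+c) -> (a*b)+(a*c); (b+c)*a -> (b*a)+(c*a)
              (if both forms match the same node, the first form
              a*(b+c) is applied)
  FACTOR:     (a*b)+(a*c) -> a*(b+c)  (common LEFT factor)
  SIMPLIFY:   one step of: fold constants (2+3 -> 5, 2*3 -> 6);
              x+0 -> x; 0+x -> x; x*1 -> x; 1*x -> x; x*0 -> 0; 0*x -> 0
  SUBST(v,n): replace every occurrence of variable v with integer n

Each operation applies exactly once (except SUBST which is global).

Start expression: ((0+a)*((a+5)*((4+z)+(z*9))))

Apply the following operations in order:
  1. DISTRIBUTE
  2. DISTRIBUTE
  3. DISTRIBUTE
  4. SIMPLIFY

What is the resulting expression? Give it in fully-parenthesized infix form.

Start: ((0+a)*((a+5)*((4+z)+(z*9))))
Apply DISTRIBUTE at root (target: ((0+a)*((a+5)*((4+z)+(z*9))))): ((0+a)*((a+5)*((4+z)+(z*9)))) -> ((0*((a+5)*((4+z)+(z*9))))+(a*((a+5)*((4+z)+(z*9)))))
Apply DISTRIBUTE at LR (target: ((a+5)*((4+z)+(z*9)))): ((0*((a+5)*((4+z)+(z*9))))+(a*((a+5)*((4+z)+(z*9))))) -> ((0*(((a+5)*(4+z))+((a+5)*(z*9))))+(a*((a+5)*((4+z)+(z*9)))))
Apply DISTRIBUTE at L (target: (0*(((a+5)*(4+z))+((a+5)*(z*9))))): ((0*(((a+5)*(4+z))+((a+5)*(z*9))))+(a*((a+5)*((4+z)+(z*9))))) -> (((0*((a+5)*(4+z)))+(0*((a+5)*(z*9))))+(a*((a+5)*((4+z)+(z*9)))))
Apply SIMPLIFY at LL (target: (0*((a+5)*(4+z)))): (((0*((a+5)*(4+z)))+(0*((a+5)*(z*9))))+(a*((a+5)*((4+z)+(z*9))))) -> ((0+(0*((a+5)*(z*9))))+(a*((a+5)*((4+z)+(z*9)))))

Answer: ((0+(0*((a+5)*(z*9))))+(a*((a+5)*((4+z)+(z*9)))))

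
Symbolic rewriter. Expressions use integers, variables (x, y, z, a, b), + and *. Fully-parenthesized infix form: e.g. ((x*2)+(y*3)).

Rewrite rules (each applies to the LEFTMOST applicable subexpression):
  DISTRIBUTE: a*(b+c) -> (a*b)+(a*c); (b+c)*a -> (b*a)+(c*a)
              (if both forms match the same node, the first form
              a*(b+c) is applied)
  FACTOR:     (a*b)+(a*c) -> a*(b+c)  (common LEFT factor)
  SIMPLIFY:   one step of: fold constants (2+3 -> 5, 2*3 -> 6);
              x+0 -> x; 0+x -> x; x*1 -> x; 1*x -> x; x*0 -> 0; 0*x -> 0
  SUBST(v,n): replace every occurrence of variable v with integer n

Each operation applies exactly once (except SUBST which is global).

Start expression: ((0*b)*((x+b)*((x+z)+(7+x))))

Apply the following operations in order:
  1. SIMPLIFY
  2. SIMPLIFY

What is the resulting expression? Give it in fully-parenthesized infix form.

Answer: 0

Derivation:
Start: ((0*b)*((x+b)*((x+z)+(7+x))))
Apply SIMPLIFY at L (target: (0*b)): ((0*b)*((x+b)*((x+z)+(7+x)))) -> (0*((x+b)*((x+z)+(7+x))))
Apply SIMPLIFY at root (target: (0*((x+b)*((x+z)+(7+x))))): (0*((x+b)*((x+z)+(7+x)))) -> 0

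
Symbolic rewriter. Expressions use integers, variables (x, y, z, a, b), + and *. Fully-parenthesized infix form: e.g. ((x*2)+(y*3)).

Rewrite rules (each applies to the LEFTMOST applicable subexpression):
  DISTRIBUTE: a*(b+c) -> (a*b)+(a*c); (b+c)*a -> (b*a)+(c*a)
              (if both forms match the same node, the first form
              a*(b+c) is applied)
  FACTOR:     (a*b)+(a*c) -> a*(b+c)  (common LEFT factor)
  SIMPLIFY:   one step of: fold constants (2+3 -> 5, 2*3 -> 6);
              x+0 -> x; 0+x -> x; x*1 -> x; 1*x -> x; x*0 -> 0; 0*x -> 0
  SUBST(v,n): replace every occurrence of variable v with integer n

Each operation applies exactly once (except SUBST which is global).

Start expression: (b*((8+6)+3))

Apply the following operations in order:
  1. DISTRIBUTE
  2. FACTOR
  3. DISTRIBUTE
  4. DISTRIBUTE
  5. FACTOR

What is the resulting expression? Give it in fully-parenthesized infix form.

Answer: ((b*(8+6))+(b*3))

Derivation:
Start: (b*((8+6)+3))
Apply DISTRIBUTE at root (target: (b*((8+6)+3))): (b*((8+6)+3)) -> ((b*(8+6))+(b*3))
Apply FACTOR at root (target: ((b*(8+6))+(b*3))): ((b*(8+6))+(b*3)) -> (b*((8+6)+3))
Apply DISTRIBUTE at root (target: (b*((8+6)+3))): (b*((8+6)+3)) -> ((b*(8+6))+(b*3))
Apply DISTRIBUTE at L (target: (b*(8+6))): ((b*(8+6))+(b*3)) -> (((b*8)+(b*6))+(b*3))
Apply FACTOR at L (target: ((b*8)+(b*6))): (((b*8)+(b*6))+(b*3)) -> ((b*(8+6))+(b*3))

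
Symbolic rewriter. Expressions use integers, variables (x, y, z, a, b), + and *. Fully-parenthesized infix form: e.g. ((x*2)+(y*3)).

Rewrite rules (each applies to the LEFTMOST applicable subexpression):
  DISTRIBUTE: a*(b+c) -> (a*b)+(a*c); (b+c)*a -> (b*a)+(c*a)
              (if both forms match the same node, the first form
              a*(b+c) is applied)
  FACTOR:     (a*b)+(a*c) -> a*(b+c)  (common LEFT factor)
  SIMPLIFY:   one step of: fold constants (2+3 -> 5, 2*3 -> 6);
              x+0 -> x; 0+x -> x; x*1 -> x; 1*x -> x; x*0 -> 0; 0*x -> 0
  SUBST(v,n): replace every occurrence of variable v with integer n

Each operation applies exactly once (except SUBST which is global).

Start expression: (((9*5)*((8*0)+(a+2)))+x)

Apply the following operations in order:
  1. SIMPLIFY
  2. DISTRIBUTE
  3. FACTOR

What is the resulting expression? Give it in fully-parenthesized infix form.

Answer: ((45*((8*0)+(a+2)))+x)

Derivation:
Start: (((9*5)*((8*0)+(a+2)))+x)
Apply SIMPLIFY at LL (target: (9*5)): (((9*5)*((8*0)+(a+2)))+x) -> ((45*((8*0)+(a+2)))+x)
Apply DISTRIBUTE at L (target: (45*((8*0)+(a+2)))): ((45*((8*0)+(a+2)))+x) -> (((45*(8*0))+(45*(a+2)))+x)
Apply FACTOR at L (target: ((45*(8*0))+(45*(a+2)))): (((45*(8*0))+(45*(a+2)))+x) -> ((45*((8*0)+(a+2)))+x)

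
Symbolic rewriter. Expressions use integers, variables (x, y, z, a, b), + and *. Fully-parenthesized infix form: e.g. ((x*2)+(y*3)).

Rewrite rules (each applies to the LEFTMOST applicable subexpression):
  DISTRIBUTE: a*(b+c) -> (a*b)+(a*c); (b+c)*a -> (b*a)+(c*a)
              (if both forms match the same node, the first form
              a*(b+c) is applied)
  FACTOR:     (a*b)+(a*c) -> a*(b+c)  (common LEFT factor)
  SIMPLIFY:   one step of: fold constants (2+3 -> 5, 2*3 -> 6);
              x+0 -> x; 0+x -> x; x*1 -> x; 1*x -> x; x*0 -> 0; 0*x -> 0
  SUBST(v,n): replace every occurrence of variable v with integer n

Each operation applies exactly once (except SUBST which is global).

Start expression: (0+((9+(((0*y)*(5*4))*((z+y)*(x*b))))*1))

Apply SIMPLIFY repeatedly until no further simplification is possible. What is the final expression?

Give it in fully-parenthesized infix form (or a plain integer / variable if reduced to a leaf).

Start: (0+((9+(((0*y)*(5*4))*((z+y)*(x*b))))*1))
Step 1: at root: (0+((9+(((0*y)*(5*4))*((z+y)*(x*b))))*1)) -> ((9+(((0*y)*(5*4))*((z+y)*(x*b))))*1); overall: (0+((9+(((0*y)*(5*4))*((z+y)*(x*b))))*1)) -> ((9+(((0*y)*(5*4))*((z+y)*(x*b))))*1)
Step 2: at root: ((9+(((0*y)*(5*4))*((z+y)*(x*b))))*1) -> (9+(((0*y)*(5*4))*((z+y)*(x*b)))); overall: ((9+(((0*y)*(5*4))*((z+y)*(x*b))))*1) -> (9+(((0*y)*(5*4))*((z+y)*(x*b))))
Step 3: at RLL: (0*y) -> 0; overall: (9+(((0*y)*(5*4))*((z+y)*(x*b)))) -> (9+((0*(5*4))*((z+y)*(x*b))))
Step 4: at RL: (0*(5*4)) -> 0; overall: (9+((0*(5*4))*((z+y)*(x*b)))) -> (9+(0*((z+y)*(x*b))))
Step 5: at R: (0*((z+y)*(x*b))) -> 0; overall: (9+(0*((z+y)*(x*b)))) -> (9+0)
Step 6: at root: (9+0) -> 9; overall: (9+0) -> 9
Fixed point: 9

Answer: 9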